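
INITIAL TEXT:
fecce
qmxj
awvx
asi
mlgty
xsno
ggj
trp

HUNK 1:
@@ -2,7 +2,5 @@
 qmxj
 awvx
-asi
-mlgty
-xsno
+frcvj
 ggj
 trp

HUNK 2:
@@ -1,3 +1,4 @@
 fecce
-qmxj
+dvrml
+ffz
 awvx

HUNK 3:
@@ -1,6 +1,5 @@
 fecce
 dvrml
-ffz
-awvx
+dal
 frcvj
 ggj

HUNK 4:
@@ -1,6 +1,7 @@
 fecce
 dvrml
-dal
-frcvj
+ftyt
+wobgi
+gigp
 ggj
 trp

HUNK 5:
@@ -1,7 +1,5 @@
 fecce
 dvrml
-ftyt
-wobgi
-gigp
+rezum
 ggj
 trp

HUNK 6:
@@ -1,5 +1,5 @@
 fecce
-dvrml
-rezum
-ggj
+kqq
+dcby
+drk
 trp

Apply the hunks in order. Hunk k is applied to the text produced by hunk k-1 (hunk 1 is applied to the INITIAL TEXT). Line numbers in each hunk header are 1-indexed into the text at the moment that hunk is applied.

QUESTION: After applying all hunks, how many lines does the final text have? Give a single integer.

Answer: 5

Derivation:
Hunk 1: at line 2 remove [asi,mlgty,xsno] add [frcvj] -> 6 lines: fecce qmxj awvx frcvj ggj trp
Hunk 2: at line 1 remove [qmxj] add [dvrml,ffz] -> 7 lines: fecce dvrml ffz awvx frcvj ggj trp
Hunk 3: at line 1 remove [ffz,awvx] add [dal] -> 6 lines: fecce dvrml dal frcvj ggj trp
Hunk 4: at line 1 remove [dal,frcvj] add [ftyt,wobgi,gigp] -> 7 lines: fecce dvrml ftyt wobgi gigp ggj trp
Hunk 5: at line 1 remove [ftyt,wobgi,gigp] add [rezum] -> 5 lines: fecce dvrml rezum ggj trp
Hunk 6: at line 1 remove [dvrml,rezum,ggj] add [kqq,dcby,drk] -> 5 lines: fecce kqq dcby drk trp
Final line count: 5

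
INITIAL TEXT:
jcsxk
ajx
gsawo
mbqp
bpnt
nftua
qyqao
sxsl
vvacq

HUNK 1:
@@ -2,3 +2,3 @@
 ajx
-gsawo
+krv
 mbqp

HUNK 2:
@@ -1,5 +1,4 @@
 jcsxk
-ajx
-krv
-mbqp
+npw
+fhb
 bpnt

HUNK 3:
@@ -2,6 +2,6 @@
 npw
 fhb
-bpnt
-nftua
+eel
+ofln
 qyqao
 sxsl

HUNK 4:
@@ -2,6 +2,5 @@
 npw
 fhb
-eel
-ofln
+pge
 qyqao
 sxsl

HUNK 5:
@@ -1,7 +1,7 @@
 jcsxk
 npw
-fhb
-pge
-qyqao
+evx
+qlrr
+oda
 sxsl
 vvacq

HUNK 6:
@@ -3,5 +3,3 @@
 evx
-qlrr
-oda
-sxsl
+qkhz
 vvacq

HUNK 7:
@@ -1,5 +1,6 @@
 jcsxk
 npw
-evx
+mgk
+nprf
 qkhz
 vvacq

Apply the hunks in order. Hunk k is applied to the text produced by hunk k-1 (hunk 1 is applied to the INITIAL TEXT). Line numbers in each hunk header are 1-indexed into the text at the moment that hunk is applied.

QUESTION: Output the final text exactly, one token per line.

Answer: jcsxk
npw
mgk
nprf
qkhz
vvacq

Derivation:
Hunk 1: at line 2 remove [gsawo] add [krv] -> 9 lines: jcsxk ajx krv mbqp bpnt nftua qyqao sxsl vvacq
Hunk 2: at line 1 remove [ajx,krv,mbqp] add [npw,fhb] -> 8 lines: jcsxk npw fhb bpnt nftua qyqao sxsl vvacq
Hunk 3: at line 2 remove [bpnt,nftua] add [eel,ofln] -> 8 lines: jcsxk npw fhb eel ofln qyqao sxsl vvacq
Hunk 4: at line 2 remove [eel,ofln] add [pge] -> 7 lines: jcsxk npw fhb pge qyqao sxsl vvacq
Hunk 5: at line 1 remove [fhb,pge,qyqao] add [evx,qlrr,oda] -> 7 lines: jcsxk npw evx qlrr oda sxsl vvacq
Hunk 6: at line 3 remove [qlrr,oda,sxsl] add [qkhz] -> 5 lines: jcsxk npw evx qkhz vvacq
Hunk 7: at line 1 remove [evx] add [mgk,nprf] -> 6 lines: jcsxk npw mgk nprf qkhz vvacq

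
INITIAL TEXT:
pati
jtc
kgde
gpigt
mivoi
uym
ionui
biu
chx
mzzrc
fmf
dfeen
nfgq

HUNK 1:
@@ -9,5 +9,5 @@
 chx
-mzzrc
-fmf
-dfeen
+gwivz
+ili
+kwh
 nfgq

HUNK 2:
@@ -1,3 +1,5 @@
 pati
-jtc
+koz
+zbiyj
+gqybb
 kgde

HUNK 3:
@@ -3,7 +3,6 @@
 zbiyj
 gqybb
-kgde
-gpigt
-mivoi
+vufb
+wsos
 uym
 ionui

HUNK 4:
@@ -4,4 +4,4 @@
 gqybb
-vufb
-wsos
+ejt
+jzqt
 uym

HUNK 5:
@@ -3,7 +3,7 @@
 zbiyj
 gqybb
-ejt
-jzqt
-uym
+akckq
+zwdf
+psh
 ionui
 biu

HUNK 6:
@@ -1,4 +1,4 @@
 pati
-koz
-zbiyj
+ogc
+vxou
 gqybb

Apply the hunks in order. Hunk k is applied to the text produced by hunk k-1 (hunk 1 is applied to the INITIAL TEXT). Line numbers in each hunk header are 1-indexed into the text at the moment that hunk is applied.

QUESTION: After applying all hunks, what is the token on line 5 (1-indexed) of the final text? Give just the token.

Hunk 1: at line 9 remove [mzzrc,fmf,dfeen] add [gwivz,ili,kwh] -> 13 lines: pati jtc kgde gpigt mivoi uym ionui biu chx gwivz ili kwh nfgq
Hunk 2: at line 1 remove [jtc] add [koz,zbiyj,gqybb] -> 15 lines: pati koz zbiyj gqybb kgde gpigt mivoi uym ionui biu chx gwivz ili kwh nfgq
Hunk 3: at line 3 remove [kgde,gpigt,mivoi] add [vufb,wsos] -> 14 lines: pati koz zbiyj gqybb vufb wsos uym ionui biu chx gwivz ili kwh nfgq
Hunk 4: at line 4 remove [vufb,wsos] add [ejt,jzqt] -> 14 lines: pati koz zbiyj gqybb ejt jzqt uym ionui biu chx gwivz ili kwh nfgq
Hunk 5: at line 3 remove [ejt,jzqt,uym] add [akckq,zwdf,psh] -> 14 lines: pati koz zbiyj gqybb akckq zwdf psh ionui biu chx gwivz ili kwh nfgq
Hunk 6: at line 1 remove [koz,zbiyj] add [ogc,vxou] -> 14 lines: pati ogc vxou gqybb akckq zwdf psh ionui biu chx gwivz ili kwh nfgq
Final line 5: akckq

Answer: akckq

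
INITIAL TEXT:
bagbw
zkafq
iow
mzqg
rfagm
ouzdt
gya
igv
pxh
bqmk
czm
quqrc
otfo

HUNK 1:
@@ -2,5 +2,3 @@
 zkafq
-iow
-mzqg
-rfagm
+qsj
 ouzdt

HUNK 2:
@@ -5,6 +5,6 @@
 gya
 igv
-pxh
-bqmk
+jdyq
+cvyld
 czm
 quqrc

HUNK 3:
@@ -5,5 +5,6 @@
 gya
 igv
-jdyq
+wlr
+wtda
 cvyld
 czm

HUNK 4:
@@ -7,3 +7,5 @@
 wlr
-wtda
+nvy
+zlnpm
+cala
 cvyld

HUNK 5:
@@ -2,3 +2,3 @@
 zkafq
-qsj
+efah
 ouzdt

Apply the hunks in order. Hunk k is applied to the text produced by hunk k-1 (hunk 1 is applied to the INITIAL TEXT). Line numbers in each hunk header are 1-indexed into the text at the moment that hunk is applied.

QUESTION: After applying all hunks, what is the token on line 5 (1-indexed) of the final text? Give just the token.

Answer: gya

Derivation:
Hunk 1: at line 2 remove [iow,mzqg,rfagm] add [qsj] -> 11 lines: bagbw zkafq qsj ouzdt gya igv pxh bqmk czm quqrc otfo
Hunk 2: at line 5 remove [pxh,bqmk] add [jdyq,cvyld] -> 11 lines: bagbw zkafq qsj ouzdt gya igv jdyq cvyld czm quqrc otfo
Hunk 3: at line 5 remove [jdyq] add [wlr,wtda] -> 12 lines: bagbw zkafq qsj ouzdt gya igv wlr wtda cvyld czm quqrc otfo
Hunk 4: at line 7 remove [wtda] add [nvy,zlnpm,cala] -> 14 lines: bagbw zkafq qsj ouzdt gya igv wlr nvy zlnpm cala cvyld czm quqrc otfo
Hunk 5: at line 2 remove [qsj] add [efah] -> 14 lines: bagbw zkafq efah ouzdt gya igv wlr nvy zlnpm cala cvyld czm quqrc otfo
Final line 5: gya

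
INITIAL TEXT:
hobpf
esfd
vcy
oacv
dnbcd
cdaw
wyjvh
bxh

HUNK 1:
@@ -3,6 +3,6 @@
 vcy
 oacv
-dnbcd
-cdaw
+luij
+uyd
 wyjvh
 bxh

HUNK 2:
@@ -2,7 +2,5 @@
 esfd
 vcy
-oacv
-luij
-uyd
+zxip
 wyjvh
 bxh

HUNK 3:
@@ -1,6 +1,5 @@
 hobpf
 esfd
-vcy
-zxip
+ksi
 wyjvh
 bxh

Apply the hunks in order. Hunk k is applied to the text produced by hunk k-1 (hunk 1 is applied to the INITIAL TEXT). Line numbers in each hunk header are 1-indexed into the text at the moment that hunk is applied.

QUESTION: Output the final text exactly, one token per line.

Answer: hobpf
esfd
ksi
wyjvh
bxh

Derivation:
Hunk 1: at line 3 remove [dnbcd,cdaw] add [luij,uyd] -> 8 lines: hobpf esfd vcy oacv luij uyd wyjvh bxh
Hunk 2: at line 2 remove [oacv,luij,uyd] add [zxip] -> 6 lines: hobpf esfd vcy zxip wyjvh bxh
Hunk 3: at line 1 remove [vcy,zxip] add [ksi] -> 5 lines: hobpf esfd ksi wyjvh bxh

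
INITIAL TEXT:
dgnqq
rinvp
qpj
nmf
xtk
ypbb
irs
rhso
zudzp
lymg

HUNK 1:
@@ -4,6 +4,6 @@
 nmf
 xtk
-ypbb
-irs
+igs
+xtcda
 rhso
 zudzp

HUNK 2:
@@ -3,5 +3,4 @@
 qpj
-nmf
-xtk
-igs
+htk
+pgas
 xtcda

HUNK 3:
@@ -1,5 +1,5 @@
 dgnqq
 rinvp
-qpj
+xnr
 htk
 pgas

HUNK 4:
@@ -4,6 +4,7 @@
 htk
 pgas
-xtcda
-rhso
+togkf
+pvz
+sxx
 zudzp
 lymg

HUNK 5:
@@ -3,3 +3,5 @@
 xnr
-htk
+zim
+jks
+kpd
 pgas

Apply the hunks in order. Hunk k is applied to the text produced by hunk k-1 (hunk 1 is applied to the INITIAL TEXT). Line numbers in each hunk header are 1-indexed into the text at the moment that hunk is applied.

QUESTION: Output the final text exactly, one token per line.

Hunk 1: at line 4 remove [ypbb,irs] add [igs,xtcda] -> 10 lines: dgnqq rinvp qpj nmf xtk igs xtcda rhso zudzp lymg
Hunk 2: at line 3 remove [nmf,xtk,igs] add [htk,pgas] -> 9 lines: dgnqq rinvp qpj htk pgas xtcda rhso zudzp lymg
Hunk 3: at line 1 remove [qpj] add [xnr] -> 9 lines: dgnqq rinvp xnr htk pgas xtcda rhso zudzp lymg
Hunk 4: at line 4 remove [xtcda,rhso] add [togkf,pvz,sxx] -> 10 lines: dgnqq rinvp xnr htk pgas togkf pvz sxx zudzp lymg
Hunk 5: at line 3 remove [htk] add [zim,jks,kpd] -> 12 lines: dgnqq rinvp xnr zim jks kpd pgas togkf pvz sxx zudzp lymg

Answer: dgnqq
rinvp
xnr
zim
jks
kpd
pgas
togkf
pvz
sxx
zudzp
lymg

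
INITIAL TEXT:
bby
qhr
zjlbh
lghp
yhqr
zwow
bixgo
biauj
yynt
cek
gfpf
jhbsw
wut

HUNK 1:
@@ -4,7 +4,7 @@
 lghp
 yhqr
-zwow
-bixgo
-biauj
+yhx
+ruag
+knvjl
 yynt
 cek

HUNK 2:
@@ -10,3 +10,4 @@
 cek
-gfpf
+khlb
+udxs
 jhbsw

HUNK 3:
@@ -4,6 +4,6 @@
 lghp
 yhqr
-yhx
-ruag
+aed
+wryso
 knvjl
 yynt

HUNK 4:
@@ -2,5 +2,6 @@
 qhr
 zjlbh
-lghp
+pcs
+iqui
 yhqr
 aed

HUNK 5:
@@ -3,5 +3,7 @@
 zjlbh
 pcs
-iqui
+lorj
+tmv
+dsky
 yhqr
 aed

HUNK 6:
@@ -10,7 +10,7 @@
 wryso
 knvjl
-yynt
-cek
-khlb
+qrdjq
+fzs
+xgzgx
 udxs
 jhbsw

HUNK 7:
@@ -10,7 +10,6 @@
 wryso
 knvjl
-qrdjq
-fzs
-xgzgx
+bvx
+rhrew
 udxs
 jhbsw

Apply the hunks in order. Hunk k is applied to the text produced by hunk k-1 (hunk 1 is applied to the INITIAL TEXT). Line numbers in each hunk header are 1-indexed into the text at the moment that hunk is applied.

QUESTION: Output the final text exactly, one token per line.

Answer: bby
qhr
zjlbh
pcs
lorj
tmv
dsky
yhqr
aed
wryso
knvjl
bvx
rhrew
udxs
jhbsw
wut

Derivation:
Hunk 1: at line 4 remove [zwow,bixgo,biauj] add [yhx,ruag,knvjl] -> 13 lines: bby qhr zjlbh lghp yhqr yhx ruag knvjl yynt cek gfpf jhbsw wut
Hunk 2: at line 10 remove [gfpf] add [khlb,udxs] -> 14 lines: bby qhr zjlbh lghp yhqr yhx ruag knvjl yynt cek khlb udxs jhbsw wut
Hunk 3: at line 4 remove [yhx,ruag] add [aed,wryso] -> 14 lines: bby qhr zjlbh lghp yhqr aed wryso knvjl yynt cek khlb udxs jhbsw wut
Hunk 4: at line 2 remove [lghp] add [pcs,iqui] -> 15 lines: bby qhr zjlbh pcs iqui yhqr aed wryso knvjl yynt cek khlb udxs jhbsw wut
Hunk 5: at line 3 remove [iqui] add [lorj,tmv,dsky] -> 17 lines: bby qhr zjlbh pcs lorj tmv dsky yhqr aed wryso knvjl yynt cek khlb udxs jhbsw wut
Hunk 6: at line 10 remove [yynt,cek,khlb] add [qrdjq,fzs,xgzgx] -> 17 lines: bby qhr zjlbh pcs lorj tmv dsky yhqr aed wryso knvjl qrdjq fzs xgzgx udxs jhbsw wut
Hunk 7: at line 10 remove [qrdjq,fzs,xgzgx] add [bvx,rhrew] -> 16 lines: bby qhr zjlbh pcs lorj tmv dsky yhqr aed wryso knvjl bvx rhrew udxs jhbsw wut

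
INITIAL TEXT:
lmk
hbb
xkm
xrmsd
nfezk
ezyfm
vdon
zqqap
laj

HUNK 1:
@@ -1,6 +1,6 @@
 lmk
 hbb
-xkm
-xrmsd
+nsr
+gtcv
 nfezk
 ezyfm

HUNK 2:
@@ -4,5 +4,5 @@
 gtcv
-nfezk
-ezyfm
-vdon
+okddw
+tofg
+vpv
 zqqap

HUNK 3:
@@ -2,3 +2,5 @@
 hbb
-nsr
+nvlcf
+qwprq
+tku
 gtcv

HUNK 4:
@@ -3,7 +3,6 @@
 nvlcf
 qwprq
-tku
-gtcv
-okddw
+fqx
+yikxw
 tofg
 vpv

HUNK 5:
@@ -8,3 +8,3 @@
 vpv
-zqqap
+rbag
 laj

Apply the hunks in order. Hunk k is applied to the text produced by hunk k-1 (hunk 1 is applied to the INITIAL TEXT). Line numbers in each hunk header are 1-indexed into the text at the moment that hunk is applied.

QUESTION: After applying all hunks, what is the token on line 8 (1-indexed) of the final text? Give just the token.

Hunk 1: at line 1 remove [xkm,xrmsd] add [nsr,gtcv] -> 9 lines: lmk hbb nsr gtcv nfezk ezyfm vdon zqqap laj
Hunk 2: at line 4 remove [nfezk,ezyfm,vdon] add [okddw,tofg,vpv] -> 9 lines: lmk hbb nsr gtcv okddw tofg vpv zqqap laj
Hunk 3: at line 2 remove [nsr] add [nvlcf,qwprq,tku] -> 11 lines: lmk hbb nvlcf qwprq tku gtcv okddw tofg vpv zqqap laj
Hunk 4: at line 3 remove [tku,gtcv,okddw] add [fqx,yikxw] -> 10 lines: lmk hbb nvlcf qwprq fqx yikxw tofg vpv zqqap laj
Hunk 5: at line 8 remove [zqqap] add [rbag] -> 10 lines: lmk hbb nvlcf qwprq fqx yikxw tofg vpv rbag laj
Final line 8: vpv

Answer: vpv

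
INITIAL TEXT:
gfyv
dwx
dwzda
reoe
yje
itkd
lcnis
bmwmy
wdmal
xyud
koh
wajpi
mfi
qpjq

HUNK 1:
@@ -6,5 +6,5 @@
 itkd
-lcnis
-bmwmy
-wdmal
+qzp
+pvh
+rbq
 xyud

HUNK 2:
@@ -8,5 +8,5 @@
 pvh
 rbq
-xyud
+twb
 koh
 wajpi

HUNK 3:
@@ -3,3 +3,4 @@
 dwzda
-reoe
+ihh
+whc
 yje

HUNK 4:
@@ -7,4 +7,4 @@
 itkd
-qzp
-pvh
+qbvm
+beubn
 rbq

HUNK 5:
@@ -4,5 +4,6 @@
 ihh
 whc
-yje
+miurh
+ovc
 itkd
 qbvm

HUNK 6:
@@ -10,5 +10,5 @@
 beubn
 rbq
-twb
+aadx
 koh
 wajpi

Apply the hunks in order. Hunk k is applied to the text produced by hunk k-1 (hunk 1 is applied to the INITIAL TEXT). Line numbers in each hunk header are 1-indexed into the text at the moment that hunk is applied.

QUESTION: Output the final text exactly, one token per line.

Answer: gfyv
dwx
dwzda
ihh
whc
miurh
ovc
itkd
qbvm
beubn
rbq
aadx
koh
wajpi
mfi
qpjq

Derivation:
Hunk 1: at line 6 remove [lcnis,bmwmy,wdmal] add [qzp,pvh,rbq] -> 14 lines: gfyv dwx dwzda reoe yje itkd qzp pvh rbq xyud koh wajpi mfi qpjq
Hunk 2: at line 8 remove [xyud] add [twb] -> 14 lines: gfyv dwx dwzda reoe yje itkd qzp pvh rbq twb koh wajpi mfi qpjq
Hunk 3: at line 3 remove [reoe] add [ihh,whc] -> 15 lines: gfyv dwx dwzda ihh whc yje itkd qzp pvh rbq twb koh wajpi mfi qpjq
Hunk 4: at line 7 remove [qzp,pvh] add [qbvm,beubn] -> 15 lines: gfyv dwx dwzda ihh whc yje itkd qbvm beubn rbq twb koh wajpi mfi qpjq
Hunk 5: at line 4 remove [yje] add [miurh,ovc] -> 16 lines: gfyv dwx dwzda ihh whc miurh ovc itkd qbvm beubn rbq twb koh wajpi mfi qpjq
Hunk 6: at line 10 remove [twb] add [aadx] -> 16 lines: gfyv dwx dwzda ihh whc miurh ovc itkd qbvm beubn rbq aadx koh wajpi mfi qpjq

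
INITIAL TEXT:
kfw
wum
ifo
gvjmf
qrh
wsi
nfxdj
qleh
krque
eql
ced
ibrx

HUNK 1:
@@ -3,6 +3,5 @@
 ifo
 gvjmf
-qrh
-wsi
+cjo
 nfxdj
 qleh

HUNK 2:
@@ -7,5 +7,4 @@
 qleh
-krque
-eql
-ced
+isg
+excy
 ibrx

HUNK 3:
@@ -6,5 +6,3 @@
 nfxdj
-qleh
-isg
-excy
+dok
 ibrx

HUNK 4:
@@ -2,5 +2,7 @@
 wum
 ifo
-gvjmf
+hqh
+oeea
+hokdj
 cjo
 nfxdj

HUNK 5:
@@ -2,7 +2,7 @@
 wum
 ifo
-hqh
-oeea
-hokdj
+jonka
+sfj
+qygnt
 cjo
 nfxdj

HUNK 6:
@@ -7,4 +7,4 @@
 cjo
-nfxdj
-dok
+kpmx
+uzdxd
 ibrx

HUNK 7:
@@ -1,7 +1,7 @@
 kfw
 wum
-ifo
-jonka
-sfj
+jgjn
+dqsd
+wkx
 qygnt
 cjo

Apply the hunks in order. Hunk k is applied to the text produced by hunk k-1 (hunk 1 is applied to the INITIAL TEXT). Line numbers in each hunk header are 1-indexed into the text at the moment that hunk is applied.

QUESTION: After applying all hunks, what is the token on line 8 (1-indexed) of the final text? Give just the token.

Answer: kpmx

Derivation:
Hunk 1: at line 3 remove [qrh,wsi] add [cjo] -> 11 lines: kfw wum ifo gvjmf cjo nfxdj qleh krque eql ced ibrx
Hunk 2: at line 7 remove [krque,eql,ced] add [isg,excy] -> 10 lines: kfw wum ifo gvjmf cjo nfxdj qleh isg excy ibrx
Hunk 3: at line 6 remove [qleh,isg,excy] add [dok] -> 8 lines: kfw wum ifo gvjmf cjo nfxdj dok ibrx
Hunk 4: at line 2 remove [gvjmf] add [hqh,oeea,hokdj] -> 10 lines: kfw wum ifo hqh oeea hokdj cjo nfxdj dok ibrx
Hunk 5: at line 2 remove [hqh,oeea,hokdj] add [jonka,sfj,qygnt] -> 10 lines: kfw wum ifo jonka sfj qygnt cjo nfxdj dok ibrx
Hunk 6: at line 7 remove [nfxdj,dok] add [kpmx,uzdxd] -> 10 lines: kfw wum ifo jonka sfj qygnt cjo kpmx uzdxd ibrx
Hunk 7: at line 1 remove [ifo,jonka,sfj] add [jgjn,dqsd,wkx] -> 10 lines: kfw wum jgjn dqsd wkx qygnt cjo kpmx uzdxd ibrx
Final line 8: kpmx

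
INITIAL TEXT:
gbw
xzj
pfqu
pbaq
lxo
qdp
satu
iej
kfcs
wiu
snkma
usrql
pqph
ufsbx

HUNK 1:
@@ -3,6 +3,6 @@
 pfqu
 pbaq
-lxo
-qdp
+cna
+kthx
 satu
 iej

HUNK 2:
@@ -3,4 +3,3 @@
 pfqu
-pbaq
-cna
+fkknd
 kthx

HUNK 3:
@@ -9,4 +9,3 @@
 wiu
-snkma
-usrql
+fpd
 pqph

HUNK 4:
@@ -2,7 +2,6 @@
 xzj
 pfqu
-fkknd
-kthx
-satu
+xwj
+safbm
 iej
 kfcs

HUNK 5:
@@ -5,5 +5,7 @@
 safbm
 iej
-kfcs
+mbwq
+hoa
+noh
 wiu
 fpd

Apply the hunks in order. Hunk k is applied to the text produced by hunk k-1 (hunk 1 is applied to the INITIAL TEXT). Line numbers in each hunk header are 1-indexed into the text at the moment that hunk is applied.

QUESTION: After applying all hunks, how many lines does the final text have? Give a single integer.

Answer: 13

Derivation:
Hunk 1: at line 3 remove [lxo,qdp] add [cna,kthx] -> 14 lines: gbw xzj pfqu pbaq cna kthx satu iej kfcs wiu snkma usrql pqph ufsbx
Hunk 2: at line 3 remove [pbaq,cna] add [fkknd] -> 13 lines: gbw xzj pfqu fkknd kthx satu iej kfcs wiu snkma usrql pqph ufsbx
Hunk 3: at line 9 remove [snkma,usrql] add [fpd] -> 12 lines: gbw xzj pfqu fkknd kthx satu iej kfcs wiu fpd pqph ufsbx
Hunk 4: at line 2 remove [fkknd,kthx,satu] add [xwj,safbm] -> 11 lines: gbw xzj pfqu xwj safbm iej kfcs wiu fpd pqph ufsbx
Hunk 5: at line 5 remove [kfcs] add [mbwq,hoa,noh] -> 13 lines: gbw xzj pfqu xwj safbm iej mbwq hoa noh wiu fpd pqph ufsbx
Final line count: 13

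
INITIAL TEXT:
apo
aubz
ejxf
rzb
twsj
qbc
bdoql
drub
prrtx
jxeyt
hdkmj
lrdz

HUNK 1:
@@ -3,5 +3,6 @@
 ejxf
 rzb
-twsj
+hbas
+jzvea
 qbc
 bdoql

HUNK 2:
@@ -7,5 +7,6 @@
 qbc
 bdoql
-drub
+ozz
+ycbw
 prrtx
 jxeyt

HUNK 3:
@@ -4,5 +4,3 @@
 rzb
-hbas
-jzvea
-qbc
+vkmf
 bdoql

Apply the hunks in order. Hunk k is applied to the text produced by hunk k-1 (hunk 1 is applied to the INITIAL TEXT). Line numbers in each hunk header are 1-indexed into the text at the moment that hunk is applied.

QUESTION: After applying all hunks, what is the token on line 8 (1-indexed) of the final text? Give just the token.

Hunk 1: at line 3 remove [twsj] add [hbas,jzvea] -> 13 lines: apo aubz ejxf rzb hbas jzvea qbc bdoql drub prrtx jxeyt hdkmj lrdz
Hunk 2: at line 7 remove [drub] add [ozz,ycbw] -> 14 lines: apo aubz ejxf rzb hbas jzvea qbc bdoql ozz ycbw prrtx jxeyt hdkmj lrdz
Hunk 3: at line 4 remove [hbas,jzvea,qbc] add [vkmf] -> 12 lines: apo aubz ejxf rzb vkmf bdoql ozz ycbw prrtx jxeyt hdkmj lrdz
Final line 8: ycbw

Answer: ycbw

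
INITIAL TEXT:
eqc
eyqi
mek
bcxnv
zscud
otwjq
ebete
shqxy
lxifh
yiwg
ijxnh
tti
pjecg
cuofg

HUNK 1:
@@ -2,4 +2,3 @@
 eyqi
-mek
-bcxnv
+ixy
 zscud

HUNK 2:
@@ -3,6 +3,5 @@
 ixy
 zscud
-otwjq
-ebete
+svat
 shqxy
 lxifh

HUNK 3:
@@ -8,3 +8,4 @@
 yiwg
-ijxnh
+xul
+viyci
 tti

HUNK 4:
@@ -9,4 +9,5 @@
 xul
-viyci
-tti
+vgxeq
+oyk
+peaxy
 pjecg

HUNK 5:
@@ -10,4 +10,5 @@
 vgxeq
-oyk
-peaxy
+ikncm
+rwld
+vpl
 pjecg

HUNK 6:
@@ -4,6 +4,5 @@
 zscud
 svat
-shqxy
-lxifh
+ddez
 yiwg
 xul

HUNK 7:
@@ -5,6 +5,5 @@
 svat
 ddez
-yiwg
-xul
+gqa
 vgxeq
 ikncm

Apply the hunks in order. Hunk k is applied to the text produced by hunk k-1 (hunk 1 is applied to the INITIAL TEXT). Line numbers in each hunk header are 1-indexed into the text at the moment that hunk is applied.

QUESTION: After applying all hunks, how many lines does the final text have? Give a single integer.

Answer: 13

Derivation:
Hunk 1: at line 2 remove [mek,bcxnv] add [ixy] -> 13 lines: eqc eyqi ixy zscud otwjq ebete shqxy lxifh yiwg ijxnh tti pjecg cuofg
Hunk 2: at line 3 remove [otwjq,ebete] add [svat] -> 12 lines: eqc eyqi ixy zscud svat shqxy lxifh yiwg ijxnh tti pjecg cuofg
Hunk 3: at line 8 remove [ijxnh] add [xul,viyci] -> 13 lines: eqc eyqi ixy zscud svat shqxy lxifh yiwg xul viyci tti pjecg cuofg
Hunk 4: at line 9 remove [viyci,tti] add [vgxeq,oyk,peaxy] -> 14 lines: eqc eyqi ixy zscud svat shqxy lxifh yiwg xul vgxeq oyk peaxy pjecg cuofg
Hunk 5: at line 10 remove [oyk,peaxy] add [ikncm,rwld,vpl] -> 15 lines: eqc eyqi ixy zscud svat shqxy lxifh yiwg xul vgxeq ikncm rwld vpl pjecg cuofg
Hunk 6: at line 4 remove [shqxy,lxifh] add [ddez] -> 14 lines: eqc eyqi ixy zscud svat ddez yiwg xul vgxeq ikncm rwld vpl pjecg cuofg
Hunk 7: at line 5 remove [yiwg,xul] add [gqa] -> 13 lines: eqc eyqi ixy zscud svat ddez gqa vgxeq ikncm rwld vpl pjecg cuofg
Final line count: 13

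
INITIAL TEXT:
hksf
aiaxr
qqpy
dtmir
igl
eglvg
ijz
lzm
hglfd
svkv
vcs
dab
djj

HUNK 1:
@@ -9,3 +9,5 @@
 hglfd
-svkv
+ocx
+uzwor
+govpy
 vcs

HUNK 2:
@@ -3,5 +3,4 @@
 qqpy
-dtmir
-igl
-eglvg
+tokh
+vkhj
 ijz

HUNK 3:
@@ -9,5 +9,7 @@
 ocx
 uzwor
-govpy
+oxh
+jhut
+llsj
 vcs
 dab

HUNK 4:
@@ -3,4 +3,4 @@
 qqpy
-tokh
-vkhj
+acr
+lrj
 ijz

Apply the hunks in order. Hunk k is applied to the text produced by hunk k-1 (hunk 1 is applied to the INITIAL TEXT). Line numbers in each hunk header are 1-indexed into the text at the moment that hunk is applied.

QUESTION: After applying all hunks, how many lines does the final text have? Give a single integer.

Answer: 16

Derivation:
Hunk 1: at line 9 remove [svkv] add [ocx,uzwor,govpy] -> 15 lines: hksf aiaxr qqpy dtmir igl eglvg ijz lzm hglfd ocx uzwor govpy vcs dab djj
Hunk 2: at line 3 remove [dtmir,igl,eglvg] add [tokh,vkhj] -> 14 lines: hksf aiaxr qqpy tokh vkhj ijz lzm hglfd ocx uzwor govpy vcs dab djj
Hunk 3: at line 9 remove [govpy] add [oxh,jhut,llsj] -> 16 lines: hksf aiaxr qqpy tokh vkhj ijz lzm hglfd ocx uzwor oxh jhut llsj vcs dab djj
Hunk 4: at line 3 remove [tokh,vkhj] add [acr,lrj] -> 16 lines: hksf aiaxr qqpy acr lrj ijz lzm hglfd ocx uzwor oxh jhut llsj vcs dab djj
Final line count: 16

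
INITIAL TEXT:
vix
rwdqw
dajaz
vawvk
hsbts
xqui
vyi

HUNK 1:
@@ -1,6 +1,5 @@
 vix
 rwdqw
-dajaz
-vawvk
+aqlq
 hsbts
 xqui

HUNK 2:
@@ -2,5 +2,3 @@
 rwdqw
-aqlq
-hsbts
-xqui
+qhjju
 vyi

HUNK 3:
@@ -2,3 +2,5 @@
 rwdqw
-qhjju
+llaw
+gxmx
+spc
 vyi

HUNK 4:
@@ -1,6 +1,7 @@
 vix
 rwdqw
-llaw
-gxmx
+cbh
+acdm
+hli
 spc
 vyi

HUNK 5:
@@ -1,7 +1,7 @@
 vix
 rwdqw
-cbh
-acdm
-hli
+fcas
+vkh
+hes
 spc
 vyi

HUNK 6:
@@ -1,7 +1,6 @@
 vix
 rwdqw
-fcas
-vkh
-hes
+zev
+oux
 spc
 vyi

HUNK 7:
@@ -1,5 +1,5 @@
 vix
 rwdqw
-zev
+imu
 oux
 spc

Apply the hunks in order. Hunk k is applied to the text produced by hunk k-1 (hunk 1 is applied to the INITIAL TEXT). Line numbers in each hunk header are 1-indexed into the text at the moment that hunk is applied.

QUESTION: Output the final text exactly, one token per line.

Hunk 1: at line 1 remove [dajaz,vawvk] add [aqlq] -> 6 lines: vix rwdqw aqlq hsbts xqui vyi
Hunk 2: at line 2 remove [aqlq,hsbts,xqui] add [qhjju] -> 4 lines: vix rwdqw qhjju vyi
Hunk 3: at line 2 remove [qhjju] add [llaw,gxmx,spc] -> 6 lines: vix rwdqw llaw gxmx spc vyi
Hunk 4: at line 1 remove [llaw,gxmx] add [cbh,acdm,hli] -> 7 lines: vix rwdqw cbh acdm hli spc vyi
Hunk 5: at line 1 remove [cbh,acdm,hli] add [fcas,vkh,hes] -> 7 lines: vix rwdqw fcas vkh hes spc vyi
Hunk 6: at line 1 remove [fcas,vkh,hes] add [zev,oux] -> 6 lines: vix rwdqw zev oux spc vyi
Hunk 7: at line 1 remove [zev] add [imu] -> 6 lines: vix rwdqw imu oux spc vyi

Answer: vix
rwdqw
imu
oux
spc
vyi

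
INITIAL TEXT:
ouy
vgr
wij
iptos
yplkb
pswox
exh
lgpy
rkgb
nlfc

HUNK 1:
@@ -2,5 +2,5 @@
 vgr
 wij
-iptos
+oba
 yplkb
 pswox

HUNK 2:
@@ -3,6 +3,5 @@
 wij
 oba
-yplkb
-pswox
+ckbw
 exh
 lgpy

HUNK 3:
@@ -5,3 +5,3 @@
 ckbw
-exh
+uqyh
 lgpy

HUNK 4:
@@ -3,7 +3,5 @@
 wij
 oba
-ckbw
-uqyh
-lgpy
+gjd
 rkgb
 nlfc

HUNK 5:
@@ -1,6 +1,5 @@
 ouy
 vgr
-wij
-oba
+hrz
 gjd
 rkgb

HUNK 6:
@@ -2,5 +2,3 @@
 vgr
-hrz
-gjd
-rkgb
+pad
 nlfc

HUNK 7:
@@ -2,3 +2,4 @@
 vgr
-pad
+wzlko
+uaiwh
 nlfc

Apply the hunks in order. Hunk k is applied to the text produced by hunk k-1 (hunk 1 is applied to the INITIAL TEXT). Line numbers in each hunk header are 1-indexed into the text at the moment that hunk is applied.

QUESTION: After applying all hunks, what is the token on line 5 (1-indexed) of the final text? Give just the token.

Hunk 1: at line 2 remove [iptos] add [oba] -> 10 lines: ouy vgr wij oba yplkb pswox exh lgpy rkgb nlfc
Hunk 2: at line 3 remove [yplkb,pswox] add [ckbw] -> 9 lines: ouy vgr wij oba ckbw exh lgpy rkgb nlfc
Hunk 3: at line 5 remove [exh] add [uqyh] -> 9 lines: ouy vgr wij oba ckbw uqyh lgpy rkgb nlfc
Hunk 4: at line 3 remove [ckbw,uqyh,lgpy] add [gjd] -> 7 lines: ouy vgr wij oba gjd rkgb nlfc
Hunk 5: at line 1 remove [wij,oba] add [hrz] -> 6 lines: ouy vgr hrz gjd rkgb nlfc
Hunk 6: at line 2 remove [hrz,gjd,rkgb] add [pad] -> 4 lines: ouy vgr pad nlfc
Hunk 7: at line 2 remove [pad] add [wzlko,uaiwh] -> 5 lines: ouy vgr wzlko uaiwh nlfc
Final line 5: nlfc

Answer: nlfc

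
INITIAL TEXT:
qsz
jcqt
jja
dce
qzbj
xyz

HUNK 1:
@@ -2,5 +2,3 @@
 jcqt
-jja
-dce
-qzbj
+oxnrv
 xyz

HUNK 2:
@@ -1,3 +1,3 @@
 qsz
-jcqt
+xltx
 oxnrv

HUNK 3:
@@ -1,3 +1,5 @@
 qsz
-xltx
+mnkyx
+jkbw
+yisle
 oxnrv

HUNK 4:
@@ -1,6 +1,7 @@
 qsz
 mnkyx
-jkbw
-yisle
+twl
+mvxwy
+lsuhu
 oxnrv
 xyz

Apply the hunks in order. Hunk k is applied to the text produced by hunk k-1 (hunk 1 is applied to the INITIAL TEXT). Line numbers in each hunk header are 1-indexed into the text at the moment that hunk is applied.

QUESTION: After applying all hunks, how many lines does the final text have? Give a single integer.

Answer: 7

Derivation:
Hunk 1: at line 2 remove [jja,dce,qzbj] add [oxnrv] -> 4 lines: qsz jcqt oxnrv xyz
Hunk 2: at line 1 remove [jcqt] add [xltx] -> 4 lines: qsz xltx oxnrv xyz
Hunk 3: at line 1 remove [xltx] add [mnkyx,jkbw,yisle] -> 6 lines: qsz mnkyx jkbw yisle oxnrv xyz
Hunk 4: at line 1 remove [jkbw,yisle] add [twl,mvxwy,lsuhu] -> 7 lines: qsz mnkyx twl mvxwy lsuhu oxnrv xyz
Final line count: 7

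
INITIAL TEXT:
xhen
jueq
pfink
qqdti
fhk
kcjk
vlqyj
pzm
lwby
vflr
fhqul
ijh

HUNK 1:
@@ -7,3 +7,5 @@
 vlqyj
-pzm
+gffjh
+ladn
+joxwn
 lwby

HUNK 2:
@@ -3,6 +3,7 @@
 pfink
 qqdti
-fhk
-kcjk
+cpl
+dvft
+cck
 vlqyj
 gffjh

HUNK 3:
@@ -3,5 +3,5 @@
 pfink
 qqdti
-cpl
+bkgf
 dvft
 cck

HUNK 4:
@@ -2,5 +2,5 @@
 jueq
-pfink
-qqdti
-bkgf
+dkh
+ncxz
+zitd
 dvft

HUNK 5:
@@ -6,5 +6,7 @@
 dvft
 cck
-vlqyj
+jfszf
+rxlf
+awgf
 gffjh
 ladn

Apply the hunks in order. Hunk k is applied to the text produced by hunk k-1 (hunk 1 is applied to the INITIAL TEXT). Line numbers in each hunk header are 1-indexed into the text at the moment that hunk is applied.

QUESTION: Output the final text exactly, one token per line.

Answer: xhen
jueq
dkh
ncxz
zitd
dvft
cck
jfszf
rxlf
awgf
gffjh
ladn
joxwn
lwby
vflr
fhqul
ijh

Derivation:
Hunk 1: at line 7 remove [pzm] add [gffjh,ladn,joxwn] -> 14 lines: xhen jueq pfink qqdti fhk kcjk vlqyj gffjh ladn joxwn lwby vflr fhqul ijh
Hunk 2: at line 3 remove [fhk,kcjk] add [cpl,dvft,cck] -> 15 lines: xhen jueq pfink qqdti cpl dvft cck vlqyj gffjh ladn joxwn lwby vflr fhqul ijh
Hunk 3: at line 3 remove [cpl] add [bkgf] -> 15 lines: xhen jueq pfink qqdti bkgf dvft cck vlqyj gffjh ladn joxwn lwby vflr fhqul ijh
Hunk 4: at line 2 remove [pfink,qqdti,bkgf] add [dkh,ncxz,zitd] -> 15 lines: xhen jueq dkh ncxz zitd dvft cck vlqyj gffjh ladn joxwn lwby vflr fhqul ijh
Hunk 5: at line 6 remove [vlqyj] add [jfszf,rxlf,awgf] -> 17 lines: xhen jueq dkh ncxz zitd dvft cck jfszf rxlf awgf gffjh ladn joxwn lwby vflr fhqul ijh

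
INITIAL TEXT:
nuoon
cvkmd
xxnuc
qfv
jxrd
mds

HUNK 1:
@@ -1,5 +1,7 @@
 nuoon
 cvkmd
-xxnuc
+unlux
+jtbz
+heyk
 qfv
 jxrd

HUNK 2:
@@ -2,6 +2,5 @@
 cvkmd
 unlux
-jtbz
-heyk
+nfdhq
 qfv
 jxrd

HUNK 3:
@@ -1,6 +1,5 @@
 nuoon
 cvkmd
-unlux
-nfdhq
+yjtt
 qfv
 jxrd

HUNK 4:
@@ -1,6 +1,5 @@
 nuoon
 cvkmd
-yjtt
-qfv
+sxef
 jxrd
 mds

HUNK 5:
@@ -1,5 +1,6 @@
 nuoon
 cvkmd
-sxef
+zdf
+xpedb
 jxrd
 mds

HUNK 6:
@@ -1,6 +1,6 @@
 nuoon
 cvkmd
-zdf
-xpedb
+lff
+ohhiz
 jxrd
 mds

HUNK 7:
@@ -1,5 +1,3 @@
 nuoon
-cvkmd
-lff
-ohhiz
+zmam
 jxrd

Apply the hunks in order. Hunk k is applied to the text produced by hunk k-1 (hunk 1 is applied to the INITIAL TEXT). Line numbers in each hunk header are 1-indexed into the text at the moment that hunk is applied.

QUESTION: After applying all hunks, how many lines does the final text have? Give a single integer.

Answer: 4

Derivation:
Hunk 1: at line 1 remove [xxnuc] add [unlux,jtbz,heyk] -> 8 lines: nuoon cvkmd unlux jtbz heyk qfv jxrd mds
Hunk 2: at line 2 remove [jtbz,heyk] add [nfdhq] -> 7 lines: nuoon cvkmd unlux nfdhq qfv jxrd mds
Hunk 3: at line 1 remove [unlux,nfdhq] add [yjtt] -> 6 lines: nuoon cvkmd yjtt qfv jxrd mds
Hunk 4: at line 1 remove [yjtt,qfv] add [sxef] -> 5 lines: nuoon cvkmd sxef jxrd mds
Hunk 5: at line 1 remove [sxef] add [zdf,xpedb] -> 6 lines: nuoon cvkmd zdf xpedb jxrd mds
Hunk 6: at line 1 remove [zdf,xpedb] add [lff,ohhiz] -> 6 lines: nuoon cvkmd lff ohhiz jxrd mds
Hunk 7: at line 1 remove [cvkmd,lff,ohhiz] add [zmam] -> 4 lines: nuoon zmam jxrd mds
Final line count: 4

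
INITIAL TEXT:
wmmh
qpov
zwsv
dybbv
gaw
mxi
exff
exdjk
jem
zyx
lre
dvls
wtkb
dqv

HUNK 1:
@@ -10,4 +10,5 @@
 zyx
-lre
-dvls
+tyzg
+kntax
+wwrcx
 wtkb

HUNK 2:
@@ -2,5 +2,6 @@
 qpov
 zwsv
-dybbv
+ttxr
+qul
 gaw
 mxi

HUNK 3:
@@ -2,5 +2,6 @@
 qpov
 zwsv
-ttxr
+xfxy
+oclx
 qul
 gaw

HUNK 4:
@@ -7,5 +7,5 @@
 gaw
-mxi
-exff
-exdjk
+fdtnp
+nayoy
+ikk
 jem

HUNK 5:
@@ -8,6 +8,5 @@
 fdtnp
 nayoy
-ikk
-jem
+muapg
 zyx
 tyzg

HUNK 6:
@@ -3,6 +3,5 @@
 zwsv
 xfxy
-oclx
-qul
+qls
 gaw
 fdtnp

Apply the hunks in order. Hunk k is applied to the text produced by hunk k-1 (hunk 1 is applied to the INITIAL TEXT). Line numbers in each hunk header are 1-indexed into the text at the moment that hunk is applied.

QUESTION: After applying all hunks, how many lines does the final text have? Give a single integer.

Answer: 15

Derivation:
Hunk 1: at line 10 remove [lre,dvls] add [tyzg,kntax,wwrcx] -> 15 lines: wmmh qpov zwsv dybbv gaw mxi exff exdjk jem zyx tyzg kntax wwrcx wtkb dqv
Hunk 2: at line 2 remove [dybbv] add [ttxr,qul] -> 16 lines: wmmh qpov zwsv ttxr qul gaw mxi exff exdjk jem zyx tyzg kntax wwrcx wtkb dqv
Hunk 3: at line 2 remove [ttxr] add [xfxy,oclx] -> 17 lines: wmmh qpov zwsv xfxy oclx qul gaw mxi exff exdjk jem zyx tyzg kntax wwrcx wtkb dqv
Hunk 4: at line 7 remove [mxi,exff,exdjk] add [fdtnp,nayoy,ikk] -> 17 lines: wmmh qpov zwsv xfxy oclx qul gaw fdtnp nayoy ikk jem zyx tyzg kntax wwrcx wtkb dqv
Hunk 5: at line 8 remove [ikk,jem] add [muapg] -> 16 lines: wmmh qpov zwsv xfxy oclx qul gaw fdtnp nayoy muapg zyx tyzg kntax wwrcx wtkb dqv
Hunk 6: at line 3 remove [oclx,qul] add [qls] -> 15 lines: wmmh qpov zwsv xfxy qls gaw fdtnp nayoy muapg zyx tyzg kntax wwrcx wtkb dqv
Final line count: 15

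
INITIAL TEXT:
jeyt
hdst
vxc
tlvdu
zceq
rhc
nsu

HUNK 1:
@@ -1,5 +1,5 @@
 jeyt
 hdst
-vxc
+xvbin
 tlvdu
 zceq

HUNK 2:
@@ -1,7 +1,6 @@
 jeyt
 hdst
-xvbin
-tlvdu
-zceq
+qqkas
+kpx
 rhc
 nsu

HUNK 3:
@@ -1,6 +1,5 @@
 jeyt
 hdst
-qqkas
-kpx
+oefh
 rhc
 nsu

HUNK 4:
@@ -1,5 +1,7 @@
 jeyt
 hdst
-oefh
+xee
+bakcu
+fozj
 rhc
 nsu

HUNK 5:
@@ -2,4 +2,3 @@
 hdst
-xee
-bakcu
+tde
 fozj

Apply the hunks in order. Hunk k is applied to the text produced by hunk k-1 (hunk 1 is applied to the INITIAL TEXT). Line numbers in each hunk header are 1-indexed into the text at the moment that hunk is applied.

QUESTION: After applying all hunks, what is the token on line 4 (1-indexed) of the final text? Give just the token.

Answer: fozj

Derivation:
Hunk 1: at line 1 remove [vxc] add [xvbin] -> 7 lines: jeyt hdst xvbin tlvdu zceq rhc nsu
Hunk 2: at line 1 remove [xvbin,tlvdu,zceq] add [qqkas,kpx] -> 6 lines: jeyt hdst qqkas kpx rhc nsu
Hunk 3: at line 1 remove [qqkas,kpx] add [oefh] -> 5 lines: jeyt hdst oefh rhc nsu
Hunk 4: at line 1 remove [oefh] add [xee,bakcu,fozj] -> 7 lines: jeyt hdst xee bakcu fozj rhc nsu
Hunk 5: at line 2 remove [xee,bakcu] add [tde] -> 6 lines: jeyt hdst tde fozj rhc nsu
Final line 4: fozj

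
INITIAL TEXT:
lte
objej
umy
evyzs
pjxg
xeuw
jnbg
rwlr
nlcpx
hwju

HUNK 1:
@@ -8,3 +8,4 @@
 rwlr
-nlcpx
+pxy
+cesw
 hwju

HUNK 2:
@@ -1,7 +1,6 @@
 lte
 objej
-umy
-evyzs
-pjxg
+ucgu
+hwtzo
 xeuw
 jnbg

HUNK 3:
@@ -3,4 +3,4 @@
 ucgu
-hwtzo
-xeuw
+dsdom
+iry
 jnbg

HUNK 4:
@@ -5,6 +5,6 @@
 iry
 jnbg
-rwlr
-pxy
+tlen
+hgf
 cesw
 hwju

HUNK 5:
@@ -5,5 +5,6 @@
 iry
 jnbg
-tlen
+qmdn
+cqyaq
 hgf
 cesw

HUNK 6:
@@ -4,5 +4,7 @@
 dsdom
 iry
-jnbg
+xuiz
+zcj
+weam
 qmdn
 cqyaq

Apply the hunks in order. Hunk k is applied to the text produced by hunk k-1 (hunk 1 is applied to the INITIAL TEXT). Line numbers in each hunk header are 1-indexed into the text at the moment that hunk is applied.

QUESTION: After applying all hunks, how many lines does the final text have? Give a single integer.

Answer: 13

Derivation:
Hunk 1: at line 8 remove [nlcpx] add [pxy,cesw] -> 11 lines: lte objej umy evyzs pjxg xeuw jnbg rwlr pxy cesw hwju
Hunk 2: at line 1 remove [umy,evyzs,pjxg] add [ucgu,hwtzo] -> 10 lines: lte objej ucgu hwtzo xeuw jnbg rwlr pxy cesw hwju
Hunk 3: at line 3 remove [hwtzo,xeuw] add [dsdom,iry] -> 10 lines: lte objej ucgu dsdom iry jnbg rwlr pxy cesw hwju
Hunk 4: at line 5 remove [rwlr,pxy] add [tlen,hgf] -> 10 lines: lte objej ucgu dsdom iry jnbg tlen hgf cesw hwju
Hunk 5: at line 5 remove [tlen] add [qmdn,cqyaq] -> 11 lines: lte objej ucgu dsdom iry jnbg qmdn cqyaq hgf cesw hwju
Hunk 6: at line 4 remove [jnbg] add [xuiz,zcj,weam] -> 13 lines: lte objej ucgu dsdom iry xuiz zcj weam qmdn cqyaq hgf cesw hwju
Final line count: 13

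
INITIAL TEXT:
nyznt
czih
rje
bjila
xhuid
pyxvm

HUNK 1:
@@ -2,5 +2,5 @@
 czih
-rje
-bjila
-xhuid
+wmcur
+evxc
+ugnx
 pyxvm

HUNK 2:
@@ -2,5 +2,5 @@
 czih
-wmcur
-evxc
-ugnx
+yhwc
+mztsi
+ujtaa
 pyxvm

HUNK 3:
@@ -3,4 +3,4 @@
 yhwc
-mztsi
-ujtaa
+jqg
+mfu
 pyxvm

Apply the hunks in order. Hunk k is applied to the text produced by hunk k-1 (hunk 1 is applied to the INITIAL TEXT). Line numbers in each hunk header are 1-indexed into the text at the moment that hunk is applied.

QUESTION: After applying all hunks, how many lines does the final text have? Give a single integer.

Hunk 1: at line 2 remove [rje,bjila,xhuid] add [wmcur,evxc,ugnx] -> 6 lines: nyznt czih wmcur evxc ugnx pyxvm
Hunk 2: at line 2 remove [wmcur,evxc,ugnx] add [yhwc,mztsi,ujtaa] -> 6 lines: nyznt czih yhwc mztsi ujtaa pyxvm
Hunk 3: at line 3 remove [mztsi,ujtaa] add [jqg,mfu] -> 6 lines: nyznt czih yhwc jqg mfu pyxvm
Final line count: 6

Answer: 6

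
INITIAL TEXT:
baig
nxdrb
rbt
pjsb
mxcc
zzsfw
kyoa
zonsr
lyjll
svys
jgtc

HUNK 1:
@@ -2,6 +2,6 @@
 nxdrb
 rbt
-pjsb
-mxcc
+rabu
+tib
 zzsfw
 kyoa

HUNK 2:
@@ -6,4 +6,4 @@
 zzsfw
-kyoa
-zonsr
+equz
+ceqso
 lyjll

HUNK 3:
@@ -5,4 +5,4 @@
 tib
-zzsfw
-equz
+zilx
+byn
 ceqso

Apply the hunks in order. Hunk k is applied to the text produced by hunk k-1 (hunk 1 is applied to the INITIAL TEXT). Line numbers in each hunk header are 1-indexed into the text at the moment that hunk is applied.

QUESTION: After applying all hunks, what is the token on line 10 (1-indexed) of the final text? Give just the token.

Answer: svys

Derivation:
Hunk 1: at line 2 remove [pjsb,mxcc] add [rabu,tib] -> 11 lines: baig nxdrb rbt rabu tib zzsfw kyoa zonsr lyjll svys jgtc
Hunk 2: at line 6 remove [kyoa,zonsr] add [equz,ceqso] -> 11 lines: baig nxdrb rbt rabu tib zzsfw equz ceqso lyjll svys jgtc
Hunk 3: at line 5 remove [zzsfw,equz] add [zilx,byn] -> 11 lines: baig nxdrb rbt rabu tib zilx byn ceqso lyjll svys jgtc
Final line 10: svys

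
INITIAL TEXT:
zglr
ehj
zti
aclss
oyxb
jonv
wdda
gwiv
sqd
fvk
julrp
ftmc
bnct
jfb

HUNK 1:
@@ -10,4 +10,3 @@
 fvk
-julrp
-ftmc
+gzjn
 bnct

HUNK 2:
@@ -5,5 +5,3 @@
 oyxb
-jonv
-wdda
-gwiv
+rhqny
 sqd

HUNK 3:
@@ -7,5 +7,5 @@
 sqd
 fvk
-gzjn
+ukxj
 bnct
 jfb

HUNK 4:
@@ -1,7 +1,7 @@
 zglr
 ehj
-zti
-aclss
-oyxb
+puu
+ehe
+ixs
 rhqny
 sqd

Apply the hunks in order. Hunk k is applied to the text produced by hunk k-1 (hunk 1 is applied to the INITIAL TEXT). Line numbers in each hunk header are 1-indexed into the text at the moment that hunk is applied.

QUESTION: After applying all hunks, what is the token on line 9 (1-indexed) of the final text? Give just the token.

Hunk 1: at line 10 remove [julrp,ftmc] add [gzjn] -> 13 lines: zglr ehj zti aclss oyxb jonv wdda gwiv sqd fvk gzjn bnct jfb
Hunk 2: at line 5 remove [jonv,wdda,gwiv] add [rhqny] -> 11 lines: zglr ehj zti aclss oyxb rhqny sqd fvk gzjn bnct jfb
Hunk 3: at line 7 remove [gzjn] add [ukxj] -> 11 lines: zglr ehj zti aclss oyxb rhqny sqd fvk ukxj bnct jfb
Hunk 4: at line 1 remove [zti,aclss,oyxb] add [puu,ehe,ixs] -> 11 lines: zglr ehj puu ehe ixs rhqny sqd fvk ukxj bnct jfb
Final line 9: ukxj

Answer: ukxj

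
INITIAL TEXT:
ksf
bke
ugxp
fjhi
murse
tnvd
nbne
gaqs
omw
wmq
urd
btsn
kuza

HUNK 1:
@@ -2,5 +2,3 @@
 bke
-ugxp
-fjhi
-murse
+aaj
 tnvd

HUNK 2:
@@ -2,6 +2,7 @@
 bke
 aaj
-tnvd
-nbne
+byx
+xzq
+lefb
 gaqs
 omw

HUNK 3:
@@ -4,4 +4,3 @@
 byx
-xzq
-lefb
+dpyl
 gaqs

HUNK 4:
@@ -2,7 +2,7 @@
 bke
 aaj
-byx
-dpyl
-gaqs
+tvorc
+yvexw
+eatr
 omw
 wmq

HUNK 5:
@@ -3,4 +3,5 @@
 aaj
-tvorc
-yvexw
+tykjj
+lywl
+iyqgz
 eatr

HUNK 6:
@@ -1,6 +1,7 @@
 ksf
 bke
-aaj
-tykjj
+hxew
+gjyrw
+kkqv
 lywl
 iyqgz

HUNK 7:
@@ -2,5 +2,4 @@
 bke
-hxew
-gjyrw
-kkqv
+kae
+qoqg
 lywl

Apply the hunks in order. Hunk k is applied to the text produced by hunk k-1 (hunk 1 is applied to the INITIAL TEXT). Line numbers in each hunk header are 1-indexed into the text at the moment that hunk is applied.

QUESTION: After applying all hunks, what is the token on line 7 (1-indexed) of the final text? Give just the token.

Answer: eatr

Derivation:
Hunk 1: at line 2 remove [ugxp,fjhi,murse] add [aaj] -> 11 lines: ksf bke aaj tnvd nbne gaqs omw wmq urd btsn kuza
Hunk 2: at line 2 remove [tnvd,nbne] add [byx,xzq,lefb] -> 12 lines: ksf bke aaj byx xzq lefb gaqs omw wmq urd btsn kuza
Hunk 3: at line 4 remove [xzq,lefb] add [dpyl] -> 11 lines: ksf bke aaj byx dpyl gaqs omw wmq urd btsn kuza
Hunk 4: at line 2 remove [byx,dpyl,gaqs] add [tvorc,yvexw,eatr] -> 11 lines: ksf bke aaj tvorc yvexw eatr omw wmq urd btsn kuza
Hunk 5: at line 3 remove [tvorc,yvexw] add [tykjj,lywl,iyqgz] -> 12 lines: ksf bke aaj tykjj lywl iyqgz eatr omw wmq urd btsn kuza
Hunk 6: at line 1 remove [aaj,tykjj] add [hxew,gjyrw,kkqv] -> 13 lines: ksf bke hxew gjyrw kkqv lywl iyqgz eatr omw wmq urd btsn kuza
Hunk 7: at line 2 remove [hxew,gjyrw,kkqv] add [kae,qoqg] -> 12 lines: ksf bke kae qoqg lywl iyqgz eatr omw wmq urd btsn kuza
Final line 7: eatr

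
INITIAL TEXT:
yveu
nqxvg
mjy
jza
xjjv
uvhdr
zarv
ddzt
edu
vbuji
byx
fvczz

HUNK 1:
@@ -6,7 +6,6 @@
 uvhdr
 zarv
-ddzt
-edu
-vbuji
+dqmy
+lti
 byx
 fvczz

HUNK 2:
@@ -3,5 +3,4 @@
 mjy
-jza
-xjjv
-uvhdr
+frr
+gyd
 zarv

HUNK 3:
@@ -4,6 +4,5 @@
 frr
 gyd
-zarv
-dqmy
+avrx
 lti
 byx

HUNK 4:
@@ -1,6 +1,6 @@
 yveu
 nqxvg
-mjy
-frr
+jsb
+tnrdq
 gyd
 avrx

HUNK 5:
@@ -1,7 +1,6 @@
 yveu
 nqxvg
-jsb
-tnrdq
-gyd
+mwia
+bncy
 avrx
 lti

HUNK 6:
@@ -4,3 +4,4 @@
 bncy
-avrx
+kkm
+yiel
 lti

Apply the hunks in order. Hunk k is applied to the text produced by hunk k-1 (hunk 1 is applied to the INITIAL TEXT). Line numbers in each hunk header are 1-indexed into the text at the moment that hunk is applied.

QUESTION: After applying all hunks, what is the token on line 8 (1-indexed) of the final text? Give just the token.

Hunk 1: at line 6 remove [ddzt,edu,vbuji] add [dqmy,lti] -> 11 lines: yveu nqxvg mjy jza xjjv uvhdr zarv dqmy lti byx fvczz
Hunk 2: at line 3 remove [jza,xjjv,uvhdr] add [frr,gyd] -> 10 lines: yveu nqxvg mjy frr gyd zarv dqmy lti byx fvczz
Hunk 3: at line 4 remove [zarv,dqmy] add [avrx] -> 9 lines: yveu nqxvg mjy frr gyd avrx lti byx fvczz
Hunk 4: at line 1 remove [mjy,frr] add [jsb,tnrdq] -> 9 lines: yveu nqxvg jsb tnrdq gyd avrx lti byx fvczz
Hunk 5: at line 1 remove [jsb,tnrdq,gyd] add [mwia,bncy] -> 8 lines: yveu nqxvg mwia bncy avrx lti byx fvczz
Hunk 6: at line 4 remove [avrx] add [kkm,yiel] -> 9 lines: yveu nqxvg mwia bncy kkm yiel lti byx fvczz
Final line 8: byx

Answer: byx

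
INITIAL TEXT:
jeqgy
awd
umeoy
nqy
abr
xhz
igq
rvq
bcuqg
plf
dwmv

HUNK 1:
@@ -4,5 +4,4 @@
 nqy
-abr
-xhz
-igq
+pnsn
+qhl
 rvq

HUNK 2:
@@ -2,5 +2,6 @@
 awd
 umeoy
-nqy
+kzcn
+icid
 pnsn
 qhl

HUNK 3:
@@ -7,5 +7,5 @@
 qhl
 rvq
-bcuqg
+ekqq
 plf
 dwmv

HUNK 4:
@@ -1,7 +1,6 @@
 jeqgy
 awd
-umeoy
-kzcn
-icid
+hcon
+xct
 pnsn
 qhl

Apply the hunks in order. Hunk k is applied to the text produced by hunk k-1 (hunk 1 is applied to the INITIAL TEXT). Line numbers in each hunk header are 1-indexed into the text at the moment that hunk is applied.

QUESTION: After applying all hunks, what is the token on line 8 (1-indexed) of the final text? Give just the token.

Answer: ekqq

Derivation:
Hunk 1: at line 4 remove [abr,xhz,igq] add [pnsn,qhl] -> 10 lines: jeqgy awd umeoy nqy pnsn qhl rvq bcuqg plf dwmv
Hunk 2: at line 2 remove [nqy] add [kzcn,icid] -> 11 lines: jeqgy awd umeoy kzcn icid pnsn qhl rvq bcuqg plf dwmv
Hunk 3: at line 7 remove [bcuqg] add [ekqq] -> 11 lines: jeqgy awd umeoy kzcn icid pnsn qhl rvq ekqq plf dwmv
Hunk 4: at line 1 remove [umeoy,kzcn,icid] add [hcon,xct] -> 10 lines: jeqgy awd hcon xct pnsn qhl rvq ekqq plf dwmv
Final line 8: ekqq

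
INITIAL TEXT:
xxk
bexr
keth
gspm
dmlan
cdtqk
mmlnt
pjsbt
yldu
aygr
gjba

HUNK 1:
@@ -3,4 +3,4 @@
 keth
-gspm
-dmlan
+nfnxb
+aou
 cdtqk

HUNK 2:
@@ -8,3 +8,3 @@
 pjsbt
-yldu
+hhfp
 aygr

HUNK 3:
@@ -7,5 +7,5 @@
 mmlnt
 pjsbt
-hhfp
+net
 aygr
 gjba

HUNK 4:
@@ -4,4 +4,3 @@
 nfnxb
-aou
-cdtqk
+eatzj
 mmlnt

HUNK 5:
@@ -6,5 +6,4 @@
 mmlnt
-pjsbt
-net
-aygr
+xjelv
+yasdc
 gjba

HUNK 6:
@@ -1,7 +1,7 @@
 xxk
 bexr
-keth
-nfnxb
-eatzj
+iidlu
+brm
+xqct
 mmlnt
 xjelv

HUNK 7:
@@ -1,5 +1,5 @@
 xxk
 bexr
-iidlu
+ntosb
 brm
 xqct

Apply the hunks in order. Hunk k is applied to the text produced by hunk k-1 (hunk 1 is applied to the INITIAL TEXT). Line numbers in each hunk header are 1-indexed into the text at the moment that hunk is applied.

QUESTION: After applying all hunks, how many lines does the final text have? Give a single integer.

Answer: 9

Derivation:
Hunk 1: at line 3 remove [gspm,dmlan] add [nfnxb,aou] -> 11 lines: xxk bexr keth nfnxb aou cdtqk mmlnt pjsbt yldu aygr gjba
Hunk 2: at line 8 remove [yldu] add [hhfp] -> 11 lines: xxk bexr keth nfnxb aou cdtqk mmlnt pjsbt hhfp aygr gjba
Hunk 3: at line 7 remove [hhfp] add [net] -> 11 lines: xxk bexr keth nfnxb aou cdtqk mmlnt pjsbt net aygr gjba
Hunk 4: at line 4 remove [aou,cdtqk] add [eatzj] -> 10 lines: xxk bexr keth nfnxb eatzj mmlnt pjsbt net aygr gjba
Hunk 5: at line 6 remove [pjsbt,net,aygr] add [xjelv,yasdc] -> 9 lines: xxk bexr keth nfnxb eatzj mmlnt xjelv yasdc gjba
Hunk 6: at line 1 remove [keth,nfnxb,eatzj] add [iidlu,brm,xqct] -> 9 lines: xxk bexr iidlu brm xqct mmlnt xjelv yasdc gjba
Hunk 7: at line 1 remove [iidlu] add [ntosb] -> 9 lines: xxk bexr ntosb brm xqct mmlnt xjelv yasdc gjba
Final line count: 9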